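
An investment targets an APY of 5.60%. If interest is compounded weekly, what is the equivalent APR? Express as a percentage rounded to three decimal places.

(1 + r/52)^52 − 1 = 0.0560, so 1 + r/52 = 1.0560^(1/52).
r/52 = 0.001048, so r = 0.054517 = 5.452%.

5.452%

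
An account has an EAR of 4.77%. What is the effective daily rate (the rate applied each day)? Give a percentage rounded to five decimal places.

0.01277%

The per-day rate i satisfies (1 + i)^365 = 1 + 0.0477.
i = 1.0477^(1/365) − 1 = 0.0001277 = 0.01277%.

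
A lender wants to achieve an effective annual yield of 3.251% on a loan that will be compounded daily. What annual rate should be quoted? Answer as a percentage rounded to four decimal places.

3.1994%

(1 + r/365)^365 − 1 = 0.03251, so 1 + r/365 = 1.03251^(1/365).
r/365 = 0.000088, so r = 0.031994 = 3.1994%.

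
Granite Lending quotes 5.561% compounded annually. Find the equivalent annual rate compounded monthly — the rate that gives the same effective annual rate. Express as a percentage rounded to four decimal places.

5.4241%

Compounded annually, EAR = nominal = 0.055610.
Solve (1 + r/12)^12 = 1.055610: r/12 = 1.055610^(1/12) − 1 = 0.004520, so r = 0.054241 = 5.4241%.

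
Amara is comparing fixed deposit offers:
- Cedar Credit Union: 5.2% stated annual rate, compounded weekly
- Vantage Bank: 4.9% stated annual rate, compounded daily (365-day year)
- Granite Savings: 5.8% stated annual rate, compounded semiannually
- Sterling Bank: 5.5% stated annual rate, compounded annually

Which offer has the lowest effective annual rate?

Vantage Bank

Cedar Credit Union: (1 + 0.052/52)^52 − 1 = 5.335%
Vantage Bank: (1 + 0.049/365)^365 − 1 = 5.022%
Granite Savings: (1 + 0.058/2)^2 − 1 = 5.884%
Sterling Bank: compounded annually, EAR = 5.500%
The lowest effective annual rate is Vantage Bank at 5.022%.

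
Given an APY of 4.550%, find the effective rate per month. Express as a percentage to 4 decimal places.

The per-month rate i satisfies (1 + i)^12 = 1 + 0.04550.
i = 1.04550^(1/12) − 1 = 0.0037148 = 0.3715%.

0.3715%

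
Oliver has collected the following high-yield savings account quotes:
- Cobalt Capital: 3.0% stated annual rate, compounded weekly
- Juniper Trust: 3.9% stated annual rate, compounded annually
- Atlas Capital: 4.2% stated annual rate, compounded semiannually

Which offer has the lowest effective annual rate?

Cobalt Capital

Cobalt Capital: (1 + 0.030/52)^52 − 1 = 3.045%
Juniper Trust: compounded annually, EAR = 3.900%
Atlas Capital: (1 + 0.042/2)^2 − 1 = 4.244%
The lowest effective annual rate is Cobalt Capital at 3.045%.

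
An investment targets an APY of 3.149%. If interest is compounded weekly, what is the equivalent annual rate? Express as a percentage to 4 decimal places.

3.1014%

(1 + r/52)^52 − 1 = 0.03149, so 1 + r/52 = 1.03149^(1/52).
r/52 = 0.000596, so r = 0.031014 = 3.1014%.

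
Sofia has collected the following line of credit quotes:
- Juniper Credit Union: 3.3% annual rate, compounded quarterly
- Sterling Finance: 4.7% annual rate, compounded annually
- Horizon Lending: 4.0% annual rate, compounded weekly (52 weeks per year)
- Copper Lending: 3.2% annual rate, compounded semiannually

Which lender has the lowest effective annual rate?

Juniper Credit Union: (1 + 0.033/4)^4 − 1 = 3.341%
Sterling Finance: compounded annually, EAR = 4.700%
Horizon Lending: (1 + 0.040/52)^52 − 1 = 4.079%
Copper Lending: (1 + 0.032/2)^2 − 1 = 3.226%
The lowest effective annual rate is Copper Lending at 3.226%.

Copper Lending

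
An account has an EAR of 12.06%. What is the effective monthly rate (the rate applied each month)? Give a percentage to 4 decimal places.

The per-month rate i satisfies (1 + i)^12 = 1 + 0.1206.
i = 1.1206^(1/12) − 1 = 0.0095338 = 0.9534%.

0.9534%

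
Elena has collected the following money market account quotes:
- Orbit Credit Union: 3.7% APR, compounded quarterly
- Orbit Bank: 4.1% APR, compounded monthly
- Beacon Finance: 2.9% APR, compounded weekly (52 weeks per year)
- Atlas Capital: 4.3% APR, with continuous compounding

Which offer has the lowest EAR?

Orbit Credit Union: (1 + 0.037/4)^4 − 1 = 3.752%
Orbit Bank: (1 + 0.041/12)^12 − 1 = 4.178%
Beacon Finance: (1 + 0.029/52)^52 − 1 = 2.942%
Atlas Capital: e^0.043 − 1 = 4.394%
The lowest effective annual rate is Beacon Finance at 2.942%.

Beacon Finance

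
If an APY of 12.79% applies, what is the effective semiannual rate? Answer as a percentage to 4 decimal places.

The per-half-year rate i satisfies (1 + i)^2 = 1 + 0.1279.
i = 1.1279^(1/2) − 1 = 0.0620264 = 6.2026%.

6.2026%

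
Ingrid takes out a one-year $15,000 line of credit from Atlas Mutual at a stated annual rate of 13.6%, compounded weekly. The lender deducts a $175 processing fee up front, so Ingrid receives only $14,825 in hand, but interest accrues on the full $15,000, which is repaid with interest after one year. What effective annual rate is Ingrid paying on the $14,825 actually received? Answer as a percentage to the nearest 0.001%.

15.900%

Amount owed after one year: 15,000 × (1 + 0.136/52)^52 = 15,000 × 1.145479 = $17,182.18.
Effective rate on net proceeds: 17,182.18 / 14,825 − 1 = 0.159000 = 15.900%.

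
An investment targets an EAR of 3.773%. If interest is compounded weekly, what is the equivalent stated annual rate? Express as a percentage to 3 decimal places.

3.705%

(1 + r/52)^52 − 1 = 0.03773, so 1 + r/52 = 1.03773^(1/52).
r/52 = 0.000712, so r = 0.037049 = 3.705%.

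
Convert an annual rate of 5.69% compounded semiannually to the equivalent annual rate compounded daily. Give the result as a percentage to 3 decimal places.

5.611%

EAR = (1 + 0.0569/2)^2 − 1 = 0.057709.
Solve (1 + r/365)^365 = 1.057709: r/365 = 1.057709^(1/365) − 1 = 0.000154, so r = 0.056110 = 5.611%.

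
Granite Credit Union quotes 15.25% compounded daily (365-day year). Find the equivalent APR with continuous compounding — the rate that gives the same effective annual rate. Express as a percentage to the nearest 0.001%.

15.247%

EAR = (1 + 0.1525/365)^365 − 1 = 0.164705.
Equivalent continuous rate: r = ln(1 + 0.164705) = 0.152468 = 15.247%.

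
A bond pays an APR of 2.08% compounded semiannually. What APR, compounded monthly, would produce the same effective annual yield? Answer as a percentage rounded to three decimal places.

EAR = (1 + 0.0208/2)^2 − 1 = 0.020908.
Solve (1 + r/12)^12 = 1.020908: r/12 = 1.020908^(1/12) − 1 = 0.001726, so r = 0.020710 = 2.071%.

2.071%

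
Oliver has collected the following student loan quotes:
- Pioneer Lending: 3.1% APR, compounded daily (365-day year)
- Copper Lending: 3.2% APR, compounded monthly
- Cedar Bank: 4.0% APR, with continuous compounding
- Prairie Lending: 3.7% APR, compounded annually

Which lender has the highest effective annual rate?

Cedar Bank

Pioneer Lending: (1 + 0.031/365)^365 − 1 = 3.148%
Copper Lending: (1 + 0.032/12)^12 − 1 = 3.247%
Cedar Bank: e^0.040 − 1 = 4.081%
Prairie Lending: compounded annually, EAR = 3.700%
The highest effective annual rate is Cedar Bank at 4.081%.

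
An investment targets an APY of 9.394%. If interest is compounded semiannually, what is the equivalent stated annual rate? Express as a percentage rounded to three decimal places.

(1 + r/2)^2 − 1 = 0.09394, so 1 + r/2 = 1.09394^(1/2).
r/2 = 0.045916, so r = 0.091832 = 9.183%.

9.183%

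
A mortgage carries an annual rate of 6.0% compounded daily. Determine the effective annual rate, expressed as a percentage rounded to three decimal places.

6.183%

EAR = (1 + 0.060/365)^365 − 1.
= 1.061831 − 1 = 6.183%.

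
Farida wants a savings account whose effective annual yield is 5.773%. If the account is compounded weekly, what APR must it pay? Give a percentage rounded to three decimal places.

5.616%

(1 + r/52)^52 − 1 = 0.05773, so 1 + r/52 = 1.05773^(1/52).
r/52 = 0.001080, so r = 0.056155 = 5.616%.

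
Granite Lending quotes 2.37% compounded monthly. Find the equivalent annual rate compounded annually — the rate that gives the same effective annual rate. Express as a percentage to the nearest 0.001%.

EAR = (1 + 0.0237/12)^12 − 1 = 0.023959.
Compounded annually, the equivalent nominal rate is the EAR itself: 2.396%.

2.396%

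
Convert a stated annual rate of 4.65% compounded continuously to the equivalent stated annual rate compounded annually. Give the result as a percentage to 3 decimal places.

EAR under continuous compounding: e^0.0465 − 1 = 0.047598.
Compounded annually, the equivalent nominal rate is the EAR itself: 4.760%.

4.760%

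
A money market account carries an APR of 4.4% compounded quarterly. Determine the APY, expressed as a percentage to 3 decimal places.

4.473%

EAR = (1 + 0.044/4)^4 − 1.
= (1 + 0.011000)^4 − 1 = 1.044731 − 1 = 4.473%.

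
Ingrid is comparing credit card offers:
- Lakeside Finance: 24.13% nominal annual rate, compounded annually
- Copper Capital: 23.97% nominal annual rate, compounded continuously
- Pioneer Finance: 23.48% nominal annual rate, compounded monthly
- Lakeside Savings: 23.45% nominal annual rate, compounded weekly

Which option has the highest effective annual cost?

Copper Capital

Lakeside Finance: compounded annually, EAR = 24.130%
Copper Capital: e^0.2397 − 1 = 27.087%
Pioneer Finance: (1 + 0.2348/12)^12 − 1 = 26.179%
Lakeside Savings: (1 + 0.2345/52)^52 − 1 = 26.361%
The highest effective annual rate is Copper Capital at 27.087%.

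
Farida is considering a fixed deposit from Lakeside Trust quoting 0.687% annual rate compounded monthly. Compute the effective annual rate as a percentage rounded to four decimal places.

0.6892%

EAR = (1 + 0.00687/12)^12 − 1.
= (1 + 0.000572)^12 − 1 = 1.006892 − 1 = 0.6892%.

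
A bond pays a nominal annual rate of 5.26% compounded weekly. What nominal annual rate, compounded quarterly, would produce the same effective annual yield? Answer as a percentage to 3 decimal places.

EAR = (1 + 0.0526/52)^52 − 1 = 0.053980.
Solve (1 + r/4)^4 = 1.053980: r/4 = 1.053980^(1/4) − 1 = 0.013230, so r = 0.052920 = 5.292%.

5.292%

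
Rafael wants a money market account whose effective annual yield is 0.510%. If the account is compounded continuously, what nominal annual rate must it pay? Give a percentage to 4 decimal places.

Continuous: nominal r satisfies e^r − 1 = 0.00510.
r = ln(1 + 0.00510) = ln(1.00510) = 0.005087 = 0.5087%.

0.5087%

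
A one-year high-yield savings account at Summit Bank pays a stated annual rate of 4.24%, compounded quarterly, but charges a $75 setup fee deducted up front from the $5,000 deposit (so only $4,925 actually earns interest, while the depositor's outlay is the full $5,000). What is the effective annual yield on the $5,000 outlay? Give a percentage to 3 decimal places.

Value after one year: 4,925 × (1 + 0.0424/4)^4 = 4,925 × 1.043079 = $5,137.16.
Effective yield on the $5,000 outlay: 5,137.16 / 5,000 − 1 = 0.027433 = 2.743%.

2.743%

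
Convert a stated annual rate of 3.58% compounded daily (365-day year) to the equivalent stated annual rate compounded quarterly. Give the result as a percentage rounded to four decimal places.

EAR = (1 + 0.0358/365)^365 − 1 = 0.036447.
Solve (1 + r/4)^4 = 1.036447: r/4 = 1.036447^(1/4) − 1 = 0.008990, so r = 0.035959 = 3.5959%.

3.5959%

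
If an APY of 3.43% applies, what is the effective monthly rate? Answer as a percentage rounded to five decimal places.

0.28144%

The per-month rate i satisfies (1 + i)^12 = 1 + 0.0343.
i = 1.0343^(1/12) − 1 = 0.0028144 = 0.28144%.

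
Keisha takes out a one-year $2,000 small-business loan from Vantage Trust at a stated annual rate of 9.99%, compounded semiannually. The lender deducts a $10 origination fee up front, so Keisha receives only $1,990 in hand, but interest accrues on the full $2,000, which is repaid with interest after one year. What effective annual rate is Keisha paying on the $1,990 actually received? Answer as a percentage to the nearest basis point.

10.79%

Amount owed after one year: 2,000 × (1 + 0.0999/2)^2 = 2,000 × 1.102395 = $2,204.79.
Effective rate on net proceeds: 2,204.79 / 1,990 − 1 = 0.107935 = 10.79%.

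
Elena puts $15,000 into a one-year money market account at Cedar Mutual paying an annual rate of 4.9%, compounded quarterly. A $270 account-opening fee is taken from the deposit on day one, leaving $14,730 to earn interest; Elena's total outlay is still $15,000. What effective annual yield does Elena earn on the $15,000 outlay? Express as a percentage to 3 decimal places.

Value after one year: 14,730 × (1 + 0.049/4)^4 = 14,730 × 1.049908 = $15,465.14.
Effective yield on the $15,000 outlay: 15,465.14 / 15,000 − 1 = 0.031009 = 3.101%.

3.101%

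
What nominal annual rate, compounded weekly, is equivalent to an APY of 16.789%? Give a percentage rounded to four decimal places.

(1 + r/52)^52 − 1 = 0.16789, so 1 + r/52 = 1.16789^(1/52).
r/52 = 0.002989, so r = 0.155431 = 15.5431%.

15.5431%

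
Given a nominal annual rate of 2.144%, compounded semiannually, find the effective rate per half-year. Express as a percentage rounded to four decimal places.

With a nominal annual rate compounded semiannually, the periodic rate is the nominal rate divided by 2.
i = 0.02144 / 2 = 0.0107200 = 1.0720%.

1.0720%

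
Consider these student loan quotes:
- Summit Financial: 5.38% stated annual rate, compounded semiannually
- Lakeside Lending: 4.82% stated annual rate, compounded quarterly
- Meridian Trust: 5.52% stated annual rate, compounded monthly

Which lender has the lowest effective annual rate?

Summit Financial: (1 + 0.0538/2)^2 − 1 = 5.452%
Lakeside Lending: (1 + 0.0482/4)^4 − 1 = 4.908%
Meridian Trust: (1 + 0.0552/12)^12 − 1 = 5.662%
The lowest effective annual rate is Lakeside Lending at 4.908%.

Lakeside Lending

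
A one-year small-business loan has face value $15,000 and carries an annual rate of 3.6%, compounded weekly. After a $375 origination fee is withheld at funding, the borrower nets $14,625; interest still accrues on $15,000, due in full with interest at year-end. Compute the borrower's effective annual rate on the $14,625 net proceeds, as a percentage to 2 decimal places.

Amount owed after one year: 15,000 × (1 + 0.036/52)^52 = 15,000 × 1.036643 = $15,549.64.
Effective rate on net proceeds: 15,549.64 / 14,625 − 1 = 0.063224 = 6.32%.

6.32%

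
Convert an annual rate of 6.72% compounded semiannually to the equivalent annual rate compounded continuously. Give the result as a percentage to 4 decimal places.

6.6096%

EAR = (1 + 0.0672/2)^2 − 1 = 0.068329.
Equivalent continuous rate: r = ln(1 + 0.068329) = 0.066096 = 6.6096%.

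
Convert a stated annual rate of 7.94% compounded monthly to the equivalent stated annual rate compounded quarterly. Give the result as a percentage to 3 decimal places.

EAR = (1 + 0.0794/12)^12 − 1 = 0.082354.
Solve (1 + r/4)^4 = 1.082354: r/4 = 1.082354^(1/4) − 1 = 0.019982, so r = 0.079927 = 7.993%.

7.993%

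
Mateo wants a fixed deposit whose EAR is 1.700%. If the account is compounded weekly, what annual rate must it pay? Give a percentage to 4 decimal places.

(1 + r/52)^52 − 1 = 0.01700, so 1 + r/52 = 1.01700^(1/52).
r/52 = 0.000324, so r = 0.016860 = 1.6860%.

1.6860%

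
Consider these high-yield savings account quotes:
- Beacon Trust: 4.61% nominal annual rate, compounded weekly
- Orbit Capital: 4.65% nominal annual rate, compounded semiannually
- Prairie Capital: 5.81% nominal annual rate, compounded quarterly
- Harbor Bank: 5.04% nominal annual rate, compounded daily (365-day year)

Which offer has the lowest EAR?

Beacon Trust: (1 + 0.0461/52)^52 − 1 = 4.716%
Orbit Capital: (1 + 0.0465/2)^2 − 1 = 4.704%
Prairie Capital: (1 + 0.0581/4)^4 − 1 = 5.938%
Harbor Bank: (1 + 0.0504/365)^365 − 1 = 5.169%
The lowest effective annual rate is Orbit Capital at 4.704%.

Orbit Capital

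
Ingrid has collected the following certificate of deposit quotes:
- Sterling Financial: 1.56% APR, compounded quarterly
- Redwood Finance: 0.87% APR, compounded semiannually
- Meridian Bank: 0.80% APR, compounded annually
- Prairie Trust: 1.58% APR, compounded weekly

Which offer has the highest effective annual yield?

Prairie Trust

Sterling Financial: (1 + 0.0156/4)^4 − 1 = 1.569%
Redwood Finance: (1 + 0.0087/2)^2 − 1 = 0.872%
Meridian Bank: compounded annually, EAR = 0.800%
Prairie Trust: (1 + 0.0158/52)^52 − 1 = 1.592%
The highest effective annual rate is Prairie Trust at 1.592%.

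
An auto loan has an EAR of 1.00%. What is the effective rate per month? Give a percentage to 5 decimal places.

0.08295%

The per-month rate i satisfies (1 + i)^12 = 1 + 0.0100.
i = 1.0100^(1/12) − 1 = 0.0008295 = 0.08295%.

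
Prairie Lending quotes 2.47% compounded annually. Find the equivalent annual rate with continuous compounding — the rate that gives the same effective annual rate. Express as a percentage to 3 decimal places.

Compounded annually, EAR = nominal = 0.024700.
Equivalent continuous rate: r = ln(1 + 0.024700) = 0.024400 = 2.440%.

2.440%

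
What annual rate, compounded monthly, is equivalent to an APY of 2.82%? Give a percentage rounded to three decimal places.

(1 + r/12)^12 − 1 = 0.0282, so 1 + r/12 = 1.0282^(1/12).
r/12 = 0.002320, so r = 0.027842 = 2.784%.

2.784%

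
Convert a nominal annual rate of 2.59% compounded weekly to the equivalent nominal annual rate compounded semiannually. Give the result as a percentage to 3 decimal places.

EAR = (1 + 0.0259/52)^52 − 1 = 0.026232.
Solve (1 + r/2)^2 = 1.026232: r/2 = 1.026232^(1/2) − 1 = 0.013031, so r = 0.026062 = 2.606%.

2.606%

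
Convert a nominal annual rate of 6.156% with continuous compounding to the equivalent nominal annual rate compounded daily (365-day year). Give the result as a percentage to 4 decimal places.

EAR under continuous compounding: e^0.06156 − 1 = 0.063494.
Solve (1 + r/365)^365 = 1.063494: r/365 = 1.063494^(1/365) − 1 = 0.000169, so r = 0.061565 = 6.1565%.

6.1565%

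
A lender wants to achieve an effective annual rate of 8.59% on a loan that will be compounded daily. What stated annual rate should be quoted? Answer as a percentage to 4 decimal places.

8.2418%

(1 + r/365)^365 − 1 = 0.0859, so 1 + r/365 = 1.0859^(1/365).
r/365 = 0.000226, so r = 0.082418 = 8.2418%.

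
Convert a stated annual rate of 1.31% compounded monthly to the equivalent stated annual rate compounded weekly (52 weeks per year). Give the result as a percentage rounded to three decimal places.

EAR = (1 + 0.0131/12)^12 − 1 = 0.013179.
Solve (1 + r/52)^52 = 1.013179: r/52 = 1.013179^(1/52) − 1 = 0.000252, so r = 0.013095 = 1.309%.

1.309%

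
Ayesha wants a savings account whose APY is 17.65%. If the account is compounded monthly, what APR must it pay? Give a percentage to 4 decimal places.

(1 + r/12)^12 − 1 = 0.1765, so 1 + r/12 = 1.1765^(1/12).
r/12 = 0.013637, so r = 0.163650 = 16.3650%.

16.3650%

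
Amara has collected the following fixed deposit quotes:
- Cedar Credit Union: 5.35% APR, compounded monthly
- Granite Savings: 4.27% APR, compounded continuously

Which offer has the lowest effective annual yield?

Granite Savings

Cedar Credit Union: (1 + 0.0535/12)^12 − 1 = 5.483%
Granite Savings: e^0.0427 − 1 = 4.362%
The lowest effective annual rate is Granite Savings at 4.362%.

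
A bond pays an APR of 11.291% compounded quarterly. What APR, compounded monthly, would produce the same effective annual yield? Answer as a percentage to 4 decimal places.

11.1864%

EAR = (1 + 0.11291/4)^4 − 1 = 0.117781.
Solve (1 + r/12)^12 = 1.117781: r/12 = 1.117781^(1/12) − 1 = 0.009322, so r = 0.111864 = 11.1864%.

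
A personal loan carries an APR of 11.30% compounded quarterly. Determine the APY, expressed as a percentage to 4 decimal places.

EAR = (1 + 0.1130/4)^4 − 1.
= 1.117879 − 1 = 11.7879%.

11.7879%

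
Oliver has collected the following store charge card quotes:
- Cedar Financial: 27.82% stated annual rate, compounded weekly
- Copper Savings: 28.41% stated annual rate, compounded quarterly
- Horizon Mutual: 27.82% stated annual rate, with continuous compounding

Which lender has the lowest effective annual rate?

Copper Savings

Cedar Financial: (1 + 0.2782/52)^52 − 1 = 31.977%
Copper Savings: (1 + 0.2841/4)^4 − 1 = 31.583%
Horizon Mutual: e^0.2782 − 1 = 32.075%
The lowest effective annual rate is Copper Savings at 31.583%.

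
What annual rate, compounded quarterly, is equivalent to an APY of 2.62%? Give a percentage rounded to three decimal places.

2.595%

(1 + r/4)^4 − 1 = 0.0262, so 1 + r/4 = 1.0262^(1/4).
r/4 = 0.006487, so r = 0.025946 = 2.595%.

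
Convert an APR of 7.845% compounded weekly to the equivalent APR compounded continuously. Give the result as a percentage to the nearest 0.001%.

7.839%

EAR = (1 + 0.07845/52)^52 − 1 = 0.081545.
Equivalent continuous rate: r = ln(1 + 0.081545) = 0.078391 = 7.839%.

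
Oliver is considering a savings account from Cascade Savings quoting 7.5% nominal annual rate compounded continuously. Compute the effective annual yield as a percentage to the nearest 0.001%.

7.788%

With continuous compounding, EAR = e^0.075 − 1.
e^0.075 = 1.077884, so EAR = 0.077884 = 7.788%.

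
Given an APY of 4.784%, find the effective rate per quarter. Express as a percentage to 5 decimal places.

1.17512%

The per-quarter rate i satisfies (1 + i)^4 = 1 + 0.04784.
i = 1.04784^(1/4) − 1 = 0.0117512 = 1.17512%.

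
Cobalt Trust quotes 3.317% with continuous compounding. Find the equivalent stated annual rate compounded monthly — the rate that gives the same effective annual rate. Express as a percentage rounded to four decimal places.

3.3216%

EAR under continuous compounding: e^0.03317 − 1 = 0.033726.
Solve (1 + r/12)^12 = 1.033726: r/12 = 1.033726^(1/12) − 1 = 0.002768, so r = 0.033216 = 3.3216%.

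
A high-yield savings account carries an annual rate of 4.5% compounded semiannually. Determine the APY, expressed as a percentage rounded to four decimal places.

4.5506%

EAR = (1 + 0.045/2)^2 − 1.
= (1 + 0.022500)^2 − 1 = 1.045506 − 1 = 4.5506%.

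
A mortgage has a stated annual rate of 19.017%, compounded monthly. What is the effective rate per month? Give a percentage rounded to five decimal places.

1.58475%

With a nominal annual rate compounded monthly, the periodic rate is the nominal rate divided by 12.
i = 0.19017 / 12 = 0.0158475 = 1.58475%.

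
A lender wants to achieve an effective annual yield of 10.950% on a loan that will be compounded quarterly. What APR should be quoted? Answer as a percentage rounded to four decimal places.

10.5271%

(1 + r/4)^4 − 1 = 0.10950, so 1 + r/4 = 1.10950^(1/4).
r/4 = 0.026318, so r = 0.105271 = 10.5271%.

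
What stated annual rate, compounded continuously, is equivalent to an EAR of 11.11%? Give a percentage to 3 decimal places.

Continuous: nominal r satisfies e^r − 1 = 0.1111.
r = ln(1 + 0.1111) = ln(1.1111) = 0.105351 = 10.535%.

10.535%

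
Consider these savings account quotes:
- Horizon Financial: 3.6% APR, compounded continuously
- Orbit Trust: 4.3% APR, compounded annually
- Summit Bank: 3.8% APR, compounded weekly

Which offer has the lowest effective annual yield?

Horizon Financial: e^0.036 − 1 = 3.666%
Orbit Trust: compounded annually, EAR = 4.300%
Summit Bank: (1 + 0.038/52)^52 − 1 = 3.872%
The lowest effective annual rate is Horizon Financial at 3.666%.

Horizon Financial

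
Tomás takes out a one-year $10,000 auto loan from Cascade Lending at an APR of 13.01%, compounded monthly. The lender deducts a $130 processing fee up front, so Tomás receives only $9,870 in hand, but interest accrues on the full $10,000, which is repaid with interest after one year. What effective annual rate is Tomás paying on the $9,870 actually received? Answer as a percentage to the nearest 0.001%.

Amount owed after one year: 10,000 × (1 + 0.1301/12)^12 = 10,000 × 1.138145 = $11,381.45.
Effective rate on net proceeds: 11,381.45 / 9,870 − 1 = 0.153136 = 15.314%.

15.314%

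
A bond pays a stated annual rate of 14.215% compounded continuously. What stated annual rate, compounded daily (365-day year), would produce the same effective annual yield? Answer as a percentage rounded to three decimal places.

14.218%

EAR under continuous compounding: e^0.14215 − 1 = 0.152750.
Solve (1 + r/365)^365 = 1.152750: r/365 = 1.152750^(1/365) − 1 = 0.000390, so r = 0.142178 = 14.218%.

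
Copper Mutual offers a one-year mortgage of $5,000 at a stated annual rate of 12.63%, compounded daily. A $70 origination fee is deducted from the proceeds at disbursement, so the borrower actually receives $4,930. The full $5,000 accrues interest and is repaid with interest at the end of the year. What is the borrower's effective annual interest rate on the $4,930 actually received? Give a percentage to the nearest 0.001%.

Amount owed after one year: 5,000 × (1 + 0.1263/365)^365 = 5,000 × 1.134598 = $5,672.99.
Effective rate on net proceeds: 5,672.99 / 4,930 − 1 = 0.150708 = 15.071%.

15.071%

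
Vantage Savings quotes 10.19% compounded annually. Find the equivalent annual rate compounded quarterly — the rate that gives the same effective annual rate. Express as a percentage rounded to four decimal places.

Compounded annually, EAR = nominal = 0.101900.
Solve (1 + r/4)^4 = 1.101900: r/4 = 1.101900^(1/4) − 1 = 0.024556, so r = 0.098223 = 9.8223%.

9.8223%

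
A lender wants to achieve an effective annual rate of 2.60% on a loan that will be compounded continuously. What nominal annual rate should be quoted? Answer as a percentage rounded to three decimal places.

2.567%

Continuous: nominal r satisfies e^r − 1 = 0.0260.
r = ln(1 + 0.0260) = ln(1.0260) = 0.025668 = 2.567%.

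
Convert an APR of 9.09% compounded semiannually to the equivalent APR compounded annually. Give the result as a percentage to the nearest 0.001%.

EAR = (1 + 0.0909/2)^2 − 1 = 0.092966.
Compounded annually, the equivalent nominal rate is the EAR itself: 9.297%.

9.297%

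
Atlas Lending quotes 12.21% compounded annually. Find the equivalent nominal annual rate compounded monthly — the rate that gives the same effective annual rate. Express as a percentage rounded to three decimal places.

Compounded annually, EAR = nominal = 0.122100.
Solve (1 + r/12)^12 = 1.122100: r/12 = 1.122100^(1/12) − 1 = 0.009646, so r = 0.115757 = 11.576%.

11.576%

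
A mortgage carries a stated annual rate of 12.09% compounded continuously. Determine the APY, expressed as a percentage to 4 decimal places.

12.8512%

With continuous compounding, EAR = e^0.1209 − 1.
e^0.1209 = 1.128512, so EAR = 0.128512 = 12.8512%.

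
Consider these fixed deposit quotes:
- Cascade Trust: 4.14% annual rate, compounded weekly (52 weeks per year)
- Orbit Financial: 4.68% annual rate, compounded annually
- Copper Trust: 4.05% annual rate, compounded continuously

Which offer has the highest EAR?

Cascade Trust: (1 + 0.0414/52)^52 − 1 = 4.225%
Orbit Financial: compounded annually, EAR = 4.680%
Copper Trust: e^0.0405 − 1 = 4.133%
The highest effective annual rate is Orbit Financial at 4.680%.

Orbit Financial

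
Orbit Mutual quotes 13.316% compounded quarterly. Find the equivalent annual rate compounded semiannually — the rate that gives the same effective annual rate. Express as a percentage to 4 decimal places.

13.5376%

EAR = (1 + 0.13316/4)^4 − 1 = 0.139958.
Solve (1 + r/2)^2 = 1.139958: r/2 = 1.139958^(1/2) − 1 = 0.067688, so r = 0.135376 = 13.5376%.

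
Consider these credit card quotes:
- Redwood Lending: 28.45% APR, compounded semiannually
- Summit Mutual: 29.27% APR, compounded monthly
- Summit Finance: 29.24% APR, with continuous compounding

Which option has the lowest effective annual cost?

Redwood Lending: (1 + 0.2845/2)^2 − 1 = 30.474%
Summit Mutual: (1 + 0.2927/12)^12 − 1 = 33.534%
Summit Finance: e^0.2924 − 1 = 33.964%
The lowest effective annual rate is Redwood Lending at 30.474%.

Redwood Lending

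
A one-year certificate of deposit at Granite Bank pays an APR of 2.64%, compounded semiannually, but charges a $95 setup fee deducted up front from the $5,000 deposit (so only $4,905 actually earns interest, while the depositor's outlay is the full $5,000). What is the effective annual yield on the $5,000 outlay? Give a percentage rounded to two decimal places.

Value after one year: 4,905 × (1 + 0.0264/2)^2 = 4,905 × 1.026574 = $5,035.35.
Effective yield on the $5,000 outlay: 5,035.35 / 5,000 − 1 = 0.007069 = 0.71%.

0.71%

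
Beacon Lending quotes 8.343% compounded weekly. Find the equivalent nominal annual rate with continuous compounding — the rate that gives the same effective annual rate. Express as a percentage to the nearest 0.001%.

EAR = (1 + 0.08343/52)^52 − 1 = 0.086936.
Equivalent continuous rate: r = ln(1 + 0.086936) = 0.083363 = 8.336%.

8.336%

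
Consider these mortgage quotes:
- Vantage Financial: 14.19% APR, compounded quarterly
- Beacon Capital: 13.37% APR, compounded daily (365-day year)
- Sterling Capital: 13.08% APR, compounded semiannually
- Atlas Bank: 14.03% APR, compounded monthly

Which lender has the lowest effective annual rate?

Sterling Capital

Vantage Financial: (1 + 0.1419/4)^4 − 1 = 14.963%
Beacon Capital: (1 + 0.1337/365)^365 − 1 = 14.302%
Sterling Capital: (1 + 0.1308/2)^2 − 1 = 13.508%
Atlas Bank: (1 + 0.1403/12)^12 − 1 = 14.968%
The lowest effective annual rate is Sterling Capital at 13.508%.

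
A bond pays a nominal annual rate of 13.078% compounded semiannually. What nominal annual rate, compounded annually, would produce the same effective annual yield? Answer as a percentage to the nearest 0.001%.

13.506%

EAR = (1 + 0.13078/2)^2 − 1 = 0.135056.
Compounded annually, the equivalent nominal rate is the EAR itself: 13.506%.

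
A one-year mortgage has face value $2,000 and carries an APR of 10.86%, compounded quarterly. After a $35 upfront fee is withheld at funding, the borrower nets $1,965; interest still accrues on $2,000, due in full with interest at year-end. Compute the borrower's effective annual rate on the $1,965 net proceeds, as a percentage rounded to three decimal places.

Amount owed after one year: 2,000 × (1 + 0.1086/4)^4 = 2,000 × 1.113103 = $2,226.21.
Effective rate on net proceeds: 2,226.21 / 1,965 − 1 = 0.132930 = 13.293%.

13.293%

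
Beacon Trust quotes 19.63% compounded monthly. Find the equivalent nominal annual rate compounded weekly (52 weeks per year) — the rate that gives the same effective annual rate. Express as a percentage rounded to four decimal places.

19.5077%

EAR = (1 + 0.1963/12)^12 − 1 = 0.214961.
Solve (1 + r/52)^52 = 1.214961: r/52 = 1.214961^(1/52) − 1 = 0.003751, so r = 0.195077 = 19.5077%.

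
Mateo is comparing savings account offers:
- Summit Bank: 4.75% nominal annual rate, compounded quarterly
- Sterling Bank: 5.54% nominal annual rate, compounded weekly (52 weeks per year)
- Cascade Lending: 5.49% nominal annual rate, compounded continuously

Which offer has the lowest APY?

Summit Bank: (1 + 0.0475/4)^4 − 1 = 4.835%
Sterling Bank: (1 + 0.0554/52)^52 − 1 = 5.693%
Cascade Lending: e^0.0549 − 1 = 5.643%
The lowest effective annual rate is Summit Bank at 4.835%.

Summit Bank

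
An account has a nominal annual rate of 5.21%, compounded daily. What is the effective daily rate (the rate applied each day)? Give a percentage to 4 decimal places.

With a nominal annual rate compounded daily, the periodic rate is the nominal rate divided by 365.
i = 0.0521 / 365 = 0.0001427 = 0.0143%.

0.0143%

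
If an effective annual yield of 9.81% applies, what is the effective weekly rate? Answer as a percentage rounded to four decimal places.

The per-week rate i satisfies (1 + i)^52 = 1 + 0.0981.
i = 1.0981^(1/52) − 1 = 0.0018013 = 0.1801%.

0.1801%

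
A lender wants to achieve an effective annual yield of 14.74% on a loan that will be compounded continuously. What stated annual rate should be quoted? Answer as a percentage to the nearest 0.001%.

13.750%

Continuous: nominal r satisfies e^r − 1 = 0.1474.
r = ln(1 + 0.1474) = ln(1.1474) = 0.137499 = 13.750%.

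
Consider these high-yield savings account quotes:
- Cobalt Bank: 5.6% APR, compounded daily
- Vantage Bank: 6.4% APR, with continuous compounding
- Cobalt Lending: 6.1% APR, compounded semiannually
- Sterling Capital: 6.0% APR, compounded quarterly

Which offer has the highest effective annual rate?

Cobalt Bank: (1 + 0.056/365)^365 − 1 = 5.759%
Vantage Bank: e^0.064 − 1 = 6.609%
Cobalt Lending: (1 + 0.061/2)^2 − 1 = 6.193%
Sterling Capital: (1 + 0.060/4)^4 − 1 = 6.136%
The highest effective annual rate is Vantage Bank at 6.609%.

Vantage Bank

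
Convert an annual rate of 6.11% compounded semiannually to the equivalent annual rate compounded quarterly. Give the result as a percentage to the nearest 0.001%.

EAR = (1 + 0.0611/2)^2 − 1 = 0.062033.
Solve (1 + r/4)^4 = 1.062033: r/4 = 1.062033^(1/4) − 1 = 0.015160, so r = 0.060640 = 6.064%.

6.064%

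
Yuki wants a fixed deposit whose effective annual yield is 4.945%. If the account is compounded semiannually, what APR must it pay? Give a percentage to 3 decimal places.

(1 + r/2)^2 − 1 = 0.04945, so 1 + r/2 = 1.04945^(1/2).
r/2 = 0.024427, so r = 0.048853 = 4.885%.

4.885%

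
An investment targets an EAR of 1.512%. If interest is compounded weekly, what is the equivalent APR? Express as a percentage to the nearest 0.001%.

1.501%

(1 + r/52)^52 − 1 = 0.01512, so 1 + r/52 = 1.01512^(1/52).
r/52 = 0.000289, so r = 0.015009 = 1.501%.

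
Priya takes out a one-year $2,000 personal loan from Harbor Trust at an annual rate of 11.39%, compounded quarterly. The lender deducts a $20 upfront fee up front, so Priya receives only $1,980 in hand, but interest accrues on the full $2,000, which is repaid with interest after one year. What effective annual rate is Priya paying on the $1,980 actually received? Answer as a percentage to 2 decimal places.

Amount owed after one year: 2,000 × (1 + 0.1139/4)^4 = 2,000 × 1.118858 = $2,237.72.
Effective rate on net proceeds: 2,237.72 / 1,980 − 1 = 0.130160 = 13.02%.

13.02%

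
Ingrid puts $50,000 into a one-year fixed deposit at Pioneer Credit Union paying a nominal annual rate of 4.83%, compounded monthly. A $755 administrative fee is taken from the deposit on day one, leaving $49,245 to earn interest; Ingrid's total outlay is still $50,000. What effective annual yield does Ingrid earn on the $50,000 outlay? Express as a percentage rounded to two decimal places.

Value after one year: 49,245 × (1 + 0.0483/12)^12 = 49,245 × 1.049384 = $51,676.90.
Effective yield on the $50,000 outlay: 51,676.90 / 50,000 − 1 = 0.033538 = 3.35%.

3.35%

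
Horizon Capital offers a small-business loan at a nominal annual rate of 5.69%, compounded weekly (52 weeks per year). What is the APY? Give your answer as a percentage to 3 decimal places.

EAR = (1 + 0.0569/52)^52 − 1.
= (1 + 0.001094)^52 − 1 = 1.058517 − 1 = 5.852%.

5.852%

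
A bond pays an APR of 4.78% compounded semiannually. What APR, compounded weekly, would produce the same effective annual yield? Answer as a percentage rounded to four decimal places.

EAR = (1 + 0.0478/2)^2 − 1 = 0.048371.
Solve (1 + r/52)^52 = 1.048371: r/52 = 1.048371^(1/52) − 1 = 0.000909, so r = 0.047259 = 4.7259%.

4.7259%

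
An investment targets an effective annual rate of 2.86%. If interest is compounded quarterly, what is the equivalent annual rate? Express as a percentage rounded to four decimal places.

2.8298%

(1 + r/4)^4 − 1 = 0.0286, so 1 + r/4 = 1.0286^(1/4).
r/4 = 0.007075, so r = 0.028298 = 2.8298%.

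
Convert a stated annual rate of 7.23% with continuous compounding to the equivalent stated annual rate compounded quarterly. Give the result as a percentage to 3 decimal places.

7.296%

EAR under continuous compounding: e^0.0723 − 1 = 0.074978.
Solve (1 + r/4)^4 = 1.074978: r/4 = 1.074978^(1/4) − 1 = 0.018239, so r = 0.072957 = 7.296%.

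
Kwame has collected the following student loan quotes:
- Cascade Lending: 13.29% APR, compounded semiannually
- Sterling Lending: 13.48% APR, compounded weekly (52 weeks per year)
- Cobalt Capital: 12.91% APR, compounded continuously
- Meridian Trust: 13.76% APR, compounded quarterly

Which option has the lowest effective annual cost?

Cascade Lending

Cascade Lending: (1 + 0.1329/2)^2 − 1 = 13.732%
Sterling Lending: (1 + 0.1348/52)^52 − 1 = 14.411%
Cobalt Capital: e^0.1291 − 1 = 13.780%
Meridian Trust: (1 + 0.1376/4)^4 − 1 = 14.486%
The lowest effective annual rate is Cascade Lending at 13.732%.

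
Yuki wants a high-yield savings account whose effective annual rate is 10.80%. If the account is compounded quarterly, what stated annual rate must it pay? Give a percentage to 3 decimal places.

(1 + r/4)^4 − 1 = 0.1080, so 1 + r/4 = 1.1080^(1/4).
r/4 = 0.025971, so r = 0.103883 = 10.388%.

10.388%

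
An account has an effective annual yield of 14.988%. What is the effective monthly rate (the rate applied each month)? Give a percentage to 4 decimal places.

The per-month rate i satisfies (1 + i)^12 = 1 + 0.14988.
i = 1.14988^(1/12) − 1 = 0.0117061 = 1.1706%.

1.1706%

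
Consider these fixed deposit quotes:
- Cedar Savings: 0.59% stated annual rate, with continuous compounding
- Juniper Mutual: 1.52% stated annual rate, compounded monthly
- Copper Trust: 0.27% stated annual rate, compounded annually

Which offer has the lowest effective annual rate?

Copper Trust

Cedar Savings: e^0.0059 − 1 = 0.592%
Juniper Mutual: (1 + 0.0152/12)^12 − 1 = 1.531%
Copper Trust: compounded annually, EAR = 0.270%
The lowest effective annual rate is Copper Trust at 0.270%.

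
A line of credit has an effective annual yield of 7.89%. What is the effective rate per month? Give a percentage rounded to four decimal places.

0.6349%

The per-month rate i satisfies (1 + i)^12 = 1 + 0.0789.
i = 1.0789^(1/12) − 1 = 0.0063486 = 0.6349%.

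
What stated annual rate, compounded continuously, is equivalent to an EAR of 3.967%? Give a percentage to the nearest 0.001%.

Continuous: nominal r satisfies e^r − 1 = 0.03967.
r = ln(1 + 0.03967) = ln(1.03967) = 0.038903 = 3.890%.

3.890%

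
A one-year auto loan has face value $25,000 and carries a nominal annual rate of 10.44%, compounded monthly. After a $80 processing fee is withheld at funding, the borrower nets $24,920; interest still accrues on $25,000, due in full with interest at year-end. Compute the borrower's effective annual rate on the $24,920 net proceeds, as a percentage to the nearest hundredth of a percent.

Amount owed after one year: 25,000 × (1 + 0.1044/12)^12 = 25,000 × 1.109543 = $27,738.58.
Effective rate on net proceeds: 27,738.58 / 24,920 − 1 = 0.113105 = 11.31%.

11.31%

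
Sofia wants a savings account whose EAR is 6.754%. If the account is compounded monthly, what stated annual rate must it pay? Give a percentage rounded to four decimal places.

6.5535%

(1 + r/12)^12 − 1 = 0.06754, so 1 + r/12 = 1.06754^(1/12).
r/12 = 0.005461, so r = 0.065535 = 6.5535%.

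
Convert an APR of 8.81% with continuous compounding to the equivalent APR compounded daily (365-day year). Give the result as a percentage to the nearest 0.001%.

EAR under continuous compounding: e^0.0881 − 1 = 0.092097.
Solve (1 + r/365)^365 = 1.092097: r/365 = 1.092097^(1/365) − 1 = 0.000241, so r = 0.088111 = 8.811%.

8.811%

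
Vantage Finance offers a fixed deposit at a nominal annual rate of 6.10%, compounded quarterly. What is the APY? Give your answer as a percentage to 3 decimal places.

6.241%

EAR = (1 + 0.0610/4)^4 − 1.
= 1.062410 − 1 = 6.241%.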